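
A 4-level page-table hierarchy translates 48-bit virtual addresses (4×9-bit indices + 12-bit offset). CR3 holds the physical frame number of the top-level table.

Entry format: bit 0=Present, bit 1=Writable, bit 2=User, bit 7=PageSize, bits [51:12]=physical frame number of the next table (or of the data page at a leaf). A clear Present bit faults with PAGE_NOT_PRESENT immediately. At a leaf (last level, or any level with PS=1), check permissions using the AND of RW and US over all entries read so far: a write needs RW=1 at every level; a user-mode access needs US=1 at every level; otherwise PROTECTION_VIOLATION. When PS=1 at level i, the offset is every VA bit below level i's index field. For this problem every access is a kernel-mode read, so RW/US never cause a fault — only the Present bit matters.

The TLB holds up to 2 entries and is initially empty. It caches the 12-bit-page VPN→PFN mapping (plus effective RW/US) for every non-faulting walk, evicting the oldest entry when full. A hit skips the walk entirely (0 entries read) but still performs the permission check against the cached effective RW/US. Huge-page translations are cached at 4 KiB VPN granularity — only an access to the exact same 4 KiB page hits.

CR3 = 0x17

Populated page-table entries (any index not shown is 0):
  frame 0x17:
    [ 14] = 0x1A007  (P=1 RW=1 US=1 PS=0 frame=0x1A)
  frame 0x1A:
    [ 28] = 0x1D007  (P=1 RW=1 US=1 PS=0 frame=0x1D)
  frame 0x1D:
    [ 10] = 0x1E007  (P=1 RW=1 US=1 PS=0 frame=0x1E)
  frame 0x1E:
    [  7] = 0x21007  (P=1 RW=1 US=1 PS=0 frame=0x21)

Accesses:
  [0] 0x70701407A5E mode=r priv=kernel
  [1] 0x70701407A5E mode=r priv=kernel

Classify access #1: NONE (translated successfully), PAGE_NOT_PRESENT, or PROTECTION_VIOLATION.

Per-access translation:
#0 VA=0x70701407A5E (r,kernel):
  lvl0: tbl 0x17, slot 14 ⇒ 0x1A007 (P1/RW1/US1/PS0)
  lvl1: tbl 0x1A, slot 28 ⇒ 0x1D007 (P1/RW1/US1/PS0)
  lvl2: tbl 0x1D, slot 10 ⇒ 0x1E007 (P1/RW1/US1/PS0)
  lvl3: tbl 0x1E, slot 7 ⇒ 0x21007 (P1/RW1/US1/PS0)
  ✓ 0x21A5E  — 4 lookups
#1 VA=0x70701407A5E (r,kernel):
  TLB hit vpn=0x70701407 → PA=0x21A5E

Access #1 fault: NONE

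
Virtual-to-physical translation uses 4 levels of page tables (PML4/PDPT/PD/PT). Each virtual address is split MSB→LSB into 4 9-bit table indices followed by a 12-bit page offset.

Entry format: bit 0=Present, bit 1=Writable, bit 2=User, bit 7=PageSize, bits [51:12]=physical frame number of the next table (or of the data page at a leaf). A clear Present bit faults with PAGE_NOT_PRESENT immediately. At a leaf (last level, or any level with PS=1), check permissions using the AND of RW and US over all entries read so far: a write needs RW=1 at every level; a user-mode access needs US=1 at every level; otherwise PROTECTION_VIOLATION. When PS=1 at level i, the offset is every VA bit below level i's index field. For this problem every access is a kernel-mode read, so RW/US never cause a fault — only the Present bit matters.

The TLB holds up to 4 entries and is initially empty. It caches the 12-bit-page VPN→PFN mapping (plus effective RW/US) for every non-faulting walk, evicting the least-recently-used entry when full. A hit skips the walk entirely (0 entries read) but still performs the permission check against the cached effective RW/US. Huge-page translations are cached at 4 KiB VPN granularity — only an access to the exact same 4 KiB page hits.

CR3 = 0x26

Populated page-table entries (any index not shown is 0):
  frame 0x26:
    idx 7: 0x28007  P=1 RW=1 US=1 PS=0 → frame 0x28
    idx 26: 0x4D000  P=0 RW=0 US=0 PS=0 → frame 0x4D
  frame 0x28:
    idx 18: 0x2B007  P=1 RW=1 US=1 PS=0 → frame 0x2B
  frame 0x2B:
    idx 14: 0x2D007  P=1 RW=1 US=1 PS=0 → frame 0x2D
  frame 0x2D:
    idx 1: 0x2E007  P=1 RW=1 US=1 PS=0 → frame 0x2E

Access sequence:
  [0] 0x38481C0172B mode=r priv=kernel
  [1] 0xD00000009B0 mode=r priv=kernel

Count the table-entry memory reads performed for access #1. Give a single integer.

Trace:
#0 VA=0x38481C0172B (r,kernel):
  L0 @0x26[7] → 0x28007  P=1,RW=1,US=1,PS=0
  L1 @0x28[18] → 0x2B007  P=1,RW=1,US=1,PS=0
  L2 @0x2B[14] → 0x2D007  P=1,RW=1,US=1,PS=0
  L3 @0x2D[1] → 0x2E007  P=1,RW=1,US=1,PS=0
  ⇒ phys 0x2E72B  [4 reads]
#1 VA=0xD00000009B0 (r,kernel):
  L0 @0x26[26] → 0x4D000  P=0,RW=0,US=0,PS=0
  ✗ PAGE_NOT_PRESENT  [1 reads]

Entries read for #1: 1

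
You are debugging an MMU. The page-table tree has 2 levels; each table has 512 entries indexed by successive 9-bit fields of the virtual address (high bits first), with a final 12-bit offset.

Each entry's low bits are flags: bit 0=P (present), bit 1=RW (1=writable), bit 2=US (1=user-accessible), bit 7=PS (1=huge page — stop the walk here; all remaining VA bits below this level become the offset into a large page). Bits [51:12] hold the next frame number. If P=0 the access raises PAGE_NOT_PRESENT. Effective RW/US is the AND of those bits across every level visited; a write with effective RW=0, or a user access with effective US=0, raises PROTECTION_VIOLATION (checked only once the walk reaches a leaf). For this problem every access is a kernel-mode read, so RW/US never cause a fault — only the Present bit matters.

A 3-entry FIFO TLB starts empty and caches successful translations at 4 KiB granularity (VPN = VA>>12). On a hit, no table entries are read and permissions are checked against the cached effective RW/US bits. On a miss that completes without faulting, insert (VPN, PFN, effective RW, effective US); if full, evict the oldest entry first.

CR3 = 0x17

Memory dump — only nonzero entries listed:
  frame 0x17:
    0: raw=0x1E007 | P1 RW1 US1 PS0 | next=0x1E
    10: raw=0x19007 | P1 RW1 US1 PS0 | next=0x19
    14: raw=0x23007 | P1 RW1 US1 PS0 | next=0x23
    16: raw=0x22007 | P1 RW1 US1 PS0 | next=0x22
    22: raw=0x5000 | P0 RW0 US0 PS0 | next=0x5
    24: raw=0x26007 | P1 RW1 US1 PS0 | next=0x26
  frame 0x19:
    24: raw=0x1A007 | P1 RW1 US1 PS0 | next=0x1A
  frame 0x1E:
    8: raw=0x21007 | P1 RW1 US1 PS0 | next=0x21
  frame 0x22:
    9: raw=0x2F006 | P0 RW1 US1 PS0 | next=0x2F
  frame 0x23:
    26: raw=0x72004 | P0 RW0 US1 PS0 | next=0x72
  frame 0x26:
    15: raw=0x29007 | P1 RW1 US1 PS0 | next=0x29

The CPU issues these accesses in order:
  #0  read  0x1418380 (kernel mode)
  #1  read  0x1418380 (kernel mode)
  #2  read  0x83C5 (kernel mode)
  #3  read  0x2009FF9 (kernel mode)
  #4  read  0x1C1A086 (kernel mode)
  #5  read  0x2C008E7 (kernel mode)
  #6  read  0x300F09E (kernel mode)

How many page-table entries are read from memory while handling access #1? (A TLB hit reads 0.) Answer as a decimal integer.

Per-access translation:
#0 VA=0x1418380 (r,kernel):
  L0: frame=0x17 idx=10 entry=0x19007 [P=1 RW=1 US=1 PS=0]
  L1: frame=0x19 idx=24 entry=0x1A007 [P=1 RW=1 US=1 PS=0]
  → PA=0x1A380  (2 entries read)
#1 VA=0x1418380 (r,kernel):
  TLB hit vpn=0x1418 → PA=0x1A380
#2 VA=0x83C5 (r,kernel):
  L0: frame=0x17 idx=0 entry=0x1E007 [P=1 RW=1 US=1 PS=0]
  L1: frame=0x1E idx=8 entry=0x21007 [P=1 RW=1 US=1 PS=0]
  → PA=0x213C5  (2 entries read)
#3 VA=0x2009FF9 (r,kernel):
  L0: frame=0x17 idx=16 entry=0x22007 [P=1 RW=1 US=1 PS=0]
  L1: frame=0x22 idx=9 entry=0x2F006 [P=0 RW=1 US=1 PS=0]
  ⇒ fault: PAGE_NOT_PRESENT  — 2 lookups
#4 VA=0x1C1A086 (r,kernel):
  L0: frame=0x17 idx=14 entry=0x23007 [P=1 RW=1 US=1 PS=0]
  L1: frame=0x23 idx=26 entry=0x72004 [P=0 RW=0 US=1 PS=0]
  ⇒ fault: PAGE_NOT_PRESENT  — 2 lookups
#5 VA=0x2C008E7 (r,kernel):
  L0: frame=0x17 idx=22 entry=0x5000 [P=0 RW=0 US=0 PS=0]
  ⇒ fault: PAGE_NOT_PRESENT  — 1 lookups
#6 VA=0x300F09E (r,kernel):
  L0: frame=0x17 idx=24 entry=0x26007 [P=1 RW=1 US=1 PS=0]
  L1: frame=0x26 idx=15 entry=0x29007 [P=1 RW=1 US=1 PS=0]
  → PA=0x2909E  (2 entries read)

Entries read for #1: 0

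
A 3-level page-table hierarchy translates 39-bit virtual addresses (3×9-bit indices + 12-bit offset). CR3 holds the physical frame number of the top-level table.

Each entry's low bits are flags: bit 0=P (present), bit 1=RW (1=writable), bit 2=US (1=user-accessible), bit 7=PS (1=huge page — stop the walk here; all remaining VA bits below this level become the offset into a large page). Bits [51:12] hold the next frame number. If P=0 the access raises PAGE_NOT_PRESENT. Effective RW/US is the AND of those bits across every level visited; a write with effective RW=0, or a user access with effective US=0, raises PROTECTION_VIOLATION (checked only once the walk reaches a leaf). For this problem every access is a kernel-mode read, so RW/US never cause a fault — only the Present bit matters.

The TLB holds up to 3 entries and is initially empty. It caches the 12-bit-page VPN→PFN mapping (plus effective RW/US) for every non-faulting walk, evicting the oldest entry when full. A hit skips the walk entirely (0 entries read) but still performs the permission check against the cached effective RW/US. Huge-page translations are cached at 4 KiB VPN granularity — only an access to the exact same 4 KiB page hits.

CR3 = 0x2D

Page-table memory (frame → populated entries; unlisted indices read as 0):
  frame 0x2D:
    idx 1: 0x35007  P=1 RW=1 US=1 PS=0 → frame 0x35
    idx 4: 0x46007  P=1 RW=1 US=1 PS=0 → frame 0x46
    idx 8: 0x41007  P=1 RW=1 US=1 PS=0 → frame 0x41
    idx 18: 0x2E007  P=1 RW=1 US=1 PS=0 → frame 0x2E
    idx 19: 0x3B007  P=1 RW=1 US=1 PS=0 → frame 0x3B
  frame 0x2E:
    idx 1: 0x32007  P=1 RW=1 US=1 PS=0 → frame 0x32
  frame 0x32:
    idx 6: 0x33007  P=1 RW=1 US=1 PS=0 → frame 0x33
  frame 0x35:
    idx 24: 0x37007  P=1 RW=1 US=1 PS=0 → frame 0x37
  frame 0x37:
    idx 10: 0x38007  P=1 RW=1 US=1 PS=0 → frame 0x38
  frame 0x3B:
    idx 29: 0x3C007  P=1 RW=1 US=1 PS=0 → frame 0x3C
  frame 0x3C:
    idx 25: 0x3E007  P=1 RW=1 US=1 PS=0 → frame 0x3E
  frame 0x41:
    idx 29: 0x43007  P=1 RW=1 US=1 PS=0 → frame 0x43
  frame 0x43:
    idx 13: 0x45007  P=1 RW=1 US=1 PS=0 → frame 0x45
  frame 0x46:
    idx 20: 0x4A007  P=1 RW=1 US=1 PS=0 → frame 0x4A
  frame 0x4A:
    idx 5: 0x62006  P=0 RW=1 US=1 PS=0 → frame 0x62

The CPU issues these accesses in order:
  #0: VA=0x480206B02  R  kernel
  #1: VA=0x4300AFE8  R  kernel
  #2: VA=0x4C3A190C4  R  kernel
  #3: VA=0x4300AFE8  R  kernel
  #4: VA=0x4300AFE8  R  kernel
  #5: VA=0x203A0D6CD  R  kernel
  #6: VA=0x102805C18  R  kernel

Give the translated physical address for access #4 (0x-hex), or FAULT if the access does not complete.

Walk each access:
#0 VA=0x480206B02 (r,kernel):
  lvl0: tbl 0x2D, slot 18 ⇒ 0x2E007 (P1/RW1/US1/PS0)
  lvl1: tbl 0x2E, slot 1 ⇒ 0x32007 (P1/RW1/US1/PS0)
  lvl2: tbl 0x32, slot 6 ⇒ 0x33007 (P1/RW1/US1/PS0)
  ⇒ phys 0x33B02  [3 reads]
#1 VA=0x4300AFE8 (r,kernel):
  lvl0: tbl 0x2D, slot 1 ⇒ 0x35007 (P1/RW1/US1/PS0)
  lvl1: tbl 0x35, slot 24 ⇒ 0x37007 (P1/RW1/US1/PS0)
  lvl2: tbl 0x37, slot 10 ⇒ 0x38007 (P1/RW1/US1/PS0)
  ⇒ phys 0x38FE8  [3 reads]
#2 VA=0x4C3A190C4 (r,kernel):
  lvl0: tbl 0x2D, slot 19 ⇒ 0x3B007 (P1/RW1/US1/PS0)
  lvl1: tbl 0x3B, slot 29 ⇒ 0x3C007 (P1/RW1/US1/PS0)
  lvl2: tbl 0x3C, slot 25 ⇒ 0x3E007 (P1/RW1/US1/PS0)
  ⇒ phys 0x3E0C4  [3 reads]
#3 VA=0x4300AFE8 (r,kernel):
  TLB hit vpn=0x4300A → PA=0x38FE8
#4 VA=0x4300AFE8 (r,kernel):
  TLB hit vpn=0x4300A → PA=0x38FE8
#5 VA=0x203A0D6CD (r,kernel):
  lvl0: tbl 0x2D, slot 8 ⇒ 0x41007 (P1/RW1/US1/PS0)
  lvl1: tbl 0x41, slot 29 ⇒ 0x43007 (P1/RW1/US1/PS0)
  lvl2: tbl 0x43, slot 13 ⇒ 0x45007 (P1/RW1/US1/PS0)
  ⇒ phys 0x456CD  [3 reads]
#6 VA=0x102805C18 (r,kernel):
  lvl0: tbl 0x2D, slot 4 ⇒ 0x46007 (P1/RW1/US1/PS0)
  lvl1: tbl 0x46, slot 20 ⇒ 0x4A007 (P1/RW1/US1/PS0)
  lvl2: tbl 0x4A, slot 5 ⇒ 0x62006 (P0/RW1/US1/PS0)
  ⇒ fault: PAGE_NOT_PRESENT  — 3 lookups

Access #4 PA: 0x38FE8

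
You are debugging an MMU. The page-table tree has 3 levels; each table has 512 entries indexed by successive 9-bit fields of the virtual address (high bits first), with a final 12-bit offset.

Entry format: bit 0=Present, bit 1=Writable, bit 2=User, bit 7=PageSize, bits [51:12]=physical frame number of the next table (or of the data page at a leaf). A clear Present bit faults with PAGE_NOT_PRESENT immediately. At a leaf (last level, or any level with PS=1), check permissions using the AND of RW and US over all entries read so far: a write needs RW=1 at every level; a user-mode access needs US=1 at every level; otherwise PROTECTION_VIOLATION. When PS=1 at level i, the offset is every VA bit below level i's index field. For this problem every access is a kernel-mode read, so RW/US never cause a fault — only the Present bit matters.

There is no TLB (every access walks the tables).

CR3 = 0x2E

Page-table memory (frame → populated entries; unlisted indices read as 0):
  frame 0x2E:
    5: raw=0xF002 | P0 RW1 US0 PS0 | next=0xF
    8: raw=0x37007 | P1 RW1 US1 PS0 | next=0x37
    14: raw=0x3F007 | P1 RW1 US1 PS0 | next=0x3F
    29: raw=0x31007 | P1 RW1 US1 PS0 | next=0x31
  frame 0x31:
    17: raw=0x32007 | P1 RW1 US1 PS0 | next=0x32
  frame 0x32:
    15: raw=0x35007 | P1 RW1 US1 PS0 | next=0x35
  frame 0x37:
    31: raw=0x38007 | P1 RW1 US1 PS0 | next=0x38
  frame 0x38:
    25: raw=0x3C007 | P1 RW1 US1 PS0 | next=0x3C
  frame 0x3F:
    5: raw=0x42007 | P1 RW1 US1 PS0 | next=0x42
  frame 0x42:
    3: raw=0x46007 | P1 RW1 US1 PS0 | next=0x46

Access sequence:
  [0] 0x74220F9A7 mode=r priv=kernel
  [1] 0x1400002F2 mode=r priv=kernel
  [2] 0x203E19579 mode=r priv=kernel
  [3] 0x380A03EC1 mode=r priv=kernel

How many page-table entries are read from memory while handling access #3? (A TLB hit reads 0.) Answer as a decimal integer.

Per-access translation:
#0 VA=0x74220F9A7 (r,kernel):
  lvl0: tbl 0x2E, slot 29 ⇒ 0x31007 (P1/RW1/US1/PS0)
  lvl1: tbl 0x31, slot 17 ⇒ 0x32007 (P1/RW1/US1/PS0)
  lvl2: tbl 0x32, slot 15 ⇒ 0x35007 (P1/RW1/US1/PS0)
  ✓ 0x359A7  — 3 lookups
#1 VA=0x1400002F2 (r,kernel):
  lvl0: tbl 0x2E, slot 5 ⇒ 0xF002 (P0/RW1/US0/PS0)
  → PAGE_NOT_PRESENT  (1 entries read)
#2 VA=0x203E19579 (r,kernel):
  lvl0: tbl 0x2E, slot 8 ⇒ 0x37007 (P1/RW1/US1/PS0)
  lvl1: tbl 0x37, slot 31 ⇒ 0x38007 (P1/RW1/US1/PS0)
  lvl2: tbl 0x38, slot 25 ⇒ 0x3C007 (P1/RW1/US1/PS0)
  ✓ 0x3C579  — 3 lookups
#3 VA=0x380A03EC1 (r,kernel):
  lvl0: tbl 0x2E, slot 14 ⇒ 0x3F007 (P1/RW1/US1/PS0)
  lvl1: tbl 0x3F, slot 5 ⇒ 0x42007 (P1/RW1/US1/PS0)
  lvl2: tbl 0x42, slot 3 ⇒ 0x46007 (P1/RW1/US1/PS0)
  ✓ 0x46EC1  — 3 lookups

Entries read for #3: 3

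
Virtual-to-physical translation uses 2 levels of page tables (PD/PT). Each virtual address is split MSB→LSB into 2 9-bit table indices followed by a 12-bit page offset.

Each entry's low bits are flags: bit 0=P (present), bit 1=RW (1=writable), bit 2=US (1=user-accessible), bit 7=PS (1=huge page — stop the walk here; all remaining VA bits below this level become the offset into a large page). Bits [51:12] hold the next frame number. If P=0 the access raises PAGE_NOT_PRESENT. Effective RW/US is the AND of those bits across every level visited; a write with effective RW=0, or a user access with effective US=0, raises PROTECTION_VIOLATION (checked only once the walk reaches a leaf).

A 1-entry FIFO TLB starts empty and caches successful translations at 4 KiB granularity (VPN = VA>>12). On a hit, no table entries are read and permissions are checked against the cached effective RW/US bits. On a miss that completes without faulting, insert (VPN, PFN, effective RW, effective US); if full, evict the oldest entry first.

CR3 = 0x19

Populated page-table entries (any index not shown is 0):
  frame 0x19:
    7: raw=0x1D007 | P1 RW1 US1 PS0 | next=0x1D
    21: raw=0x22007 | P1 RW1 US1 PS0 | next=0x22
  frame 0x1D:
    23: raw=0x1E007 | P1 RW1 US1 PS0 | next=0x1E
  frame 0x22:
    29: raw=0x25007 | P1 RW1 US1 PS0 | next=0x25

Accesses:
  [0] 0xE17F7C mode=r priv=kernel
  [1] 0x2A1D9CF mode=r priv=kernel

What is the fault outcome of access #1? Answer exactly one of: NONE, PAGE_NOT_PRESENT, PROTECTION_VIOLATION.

Per-access translation:
#0 VA=0xE17F7C (r,kernel):
  [0] read 0x19 idx=7: raw=0x1D007 flags P=1 W=1 U=1 S=0
  [1] read 0x1D idx=23: raw=0x1E007 flags P=1 W=1 U=1 S=0
  ✓ 0x1EF7C  — 2 lookups
#1 VA=0x2A1D9CF (r,kernel):
  [0] read 0x19 idx=21: raw=0x22007 flags P=1 W=1 U=1 S=0
  [1] read 0x22 idx=29: raw=0x25007 flags P=1 W=1 U=1 S=0
  ✓ 0x259CF  — 2 lookups

Access #1 fault: NONE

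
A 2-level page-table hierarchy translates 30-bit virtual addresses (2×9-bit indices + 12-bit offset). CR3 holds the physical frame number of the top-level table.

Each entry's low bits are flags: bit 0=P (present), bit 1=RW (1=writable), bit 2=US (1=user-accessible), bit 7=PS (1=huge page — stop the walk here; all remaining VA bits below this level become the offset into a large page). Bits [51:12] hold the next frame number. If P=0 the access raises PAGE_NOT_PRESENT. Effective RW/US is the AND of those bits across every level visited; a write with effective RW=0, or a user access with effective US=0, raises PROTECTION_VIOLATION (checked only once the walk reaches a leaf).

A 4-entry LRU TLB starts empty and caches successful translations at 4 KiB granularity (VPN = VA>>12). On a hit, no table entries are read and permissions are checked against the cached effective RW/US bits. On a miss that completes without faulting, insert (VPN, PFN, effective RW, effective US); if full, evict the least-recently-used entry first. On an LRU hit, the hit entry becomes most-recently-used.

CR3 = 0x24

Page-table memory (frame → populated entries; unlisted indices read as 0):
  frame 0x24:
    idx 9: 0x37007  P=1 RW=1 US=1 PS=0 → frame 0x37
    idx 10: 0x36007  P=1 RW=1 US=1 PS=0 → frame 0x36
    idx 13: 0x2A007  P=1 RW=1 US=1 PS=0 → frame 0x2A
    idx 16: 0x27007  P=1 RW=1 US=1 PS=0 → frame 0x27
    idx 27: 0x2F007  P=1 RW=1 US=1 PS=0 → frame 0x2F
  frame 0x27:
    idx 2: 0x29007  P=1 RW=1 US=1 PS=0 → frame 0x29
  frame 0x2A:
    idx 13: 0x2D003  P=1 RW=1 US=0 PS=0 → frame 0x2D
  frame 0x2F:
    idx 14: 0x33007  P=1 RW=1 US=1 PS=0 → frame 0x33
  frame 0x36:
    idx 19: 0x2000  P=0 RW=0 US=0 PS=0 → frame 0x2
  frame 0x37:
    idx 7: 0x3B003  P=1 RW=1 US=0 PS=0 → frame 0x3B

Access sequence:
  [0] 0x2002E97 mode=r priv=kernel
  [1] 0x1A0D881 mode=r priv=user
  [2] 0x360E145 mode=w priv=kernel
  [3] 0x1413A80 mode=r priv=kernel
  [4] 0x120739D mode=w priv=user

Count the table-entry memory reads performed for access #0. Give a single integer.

Per-access translation:
#0 VA=0x2002E97 (r,kernel):
  L0: frame=0x24 idx=16 entry=0x27007 [P=1 RW=1 US=1 PS=0]
  L1: frame=0x27 idx=2 entry=0x29007 [P=1 RW=1 US=1 PS=0]
  ⇒ phys 0x29E97  [2 reads]
#1 VA=0x1A0D881 (r,user):
  L0: frame=0x24 idx=13 entry=0x2A007 [P=1 RW=1 US=1 PS=0]
  L1: frame=0x2A idx=13 entry=0x2D003 [P=1 RW=1 US=0 PS=0]
  → PROTECTION_VIOLATION  (2 entries read)
#2 VA=0x360E145 (w,kernel):
  L0: frame=0x24 idx=27 entry=0x2F007 [P=1 RW=1 US=1 PS=0]
  L1: frame=0x2F idx=14 entry=0x33007 [P=1 RW=1 US=1 PS=0]
  ⇒ phys 0x33145  [2 reads]
#3 VA=0x1413A80 (r,kernel):
  L0: frame=0x24 idx=10 entry=0x36007 [P=1 RW=1 US=1 PS=0]
  L1: frame=0x36 idx=19 entry=0x2000 [P=0 RW=0 US=0 PS=0]
  → PAGE_NOT_PRESENT  (2 entries read)
#4 VA=0x120739D (w,user):
  L0: frame=0x24 idx=9 entry=0x37007 [P=1 RW=1 US=1 PS=0]
  L1: frame=0x37 idx=7 entry=0x3B003 [P=1 RW=1 US=0 PS=0]
  → PROTECTION_VIOLATION  (2 entries read)

Entries read for #0: 2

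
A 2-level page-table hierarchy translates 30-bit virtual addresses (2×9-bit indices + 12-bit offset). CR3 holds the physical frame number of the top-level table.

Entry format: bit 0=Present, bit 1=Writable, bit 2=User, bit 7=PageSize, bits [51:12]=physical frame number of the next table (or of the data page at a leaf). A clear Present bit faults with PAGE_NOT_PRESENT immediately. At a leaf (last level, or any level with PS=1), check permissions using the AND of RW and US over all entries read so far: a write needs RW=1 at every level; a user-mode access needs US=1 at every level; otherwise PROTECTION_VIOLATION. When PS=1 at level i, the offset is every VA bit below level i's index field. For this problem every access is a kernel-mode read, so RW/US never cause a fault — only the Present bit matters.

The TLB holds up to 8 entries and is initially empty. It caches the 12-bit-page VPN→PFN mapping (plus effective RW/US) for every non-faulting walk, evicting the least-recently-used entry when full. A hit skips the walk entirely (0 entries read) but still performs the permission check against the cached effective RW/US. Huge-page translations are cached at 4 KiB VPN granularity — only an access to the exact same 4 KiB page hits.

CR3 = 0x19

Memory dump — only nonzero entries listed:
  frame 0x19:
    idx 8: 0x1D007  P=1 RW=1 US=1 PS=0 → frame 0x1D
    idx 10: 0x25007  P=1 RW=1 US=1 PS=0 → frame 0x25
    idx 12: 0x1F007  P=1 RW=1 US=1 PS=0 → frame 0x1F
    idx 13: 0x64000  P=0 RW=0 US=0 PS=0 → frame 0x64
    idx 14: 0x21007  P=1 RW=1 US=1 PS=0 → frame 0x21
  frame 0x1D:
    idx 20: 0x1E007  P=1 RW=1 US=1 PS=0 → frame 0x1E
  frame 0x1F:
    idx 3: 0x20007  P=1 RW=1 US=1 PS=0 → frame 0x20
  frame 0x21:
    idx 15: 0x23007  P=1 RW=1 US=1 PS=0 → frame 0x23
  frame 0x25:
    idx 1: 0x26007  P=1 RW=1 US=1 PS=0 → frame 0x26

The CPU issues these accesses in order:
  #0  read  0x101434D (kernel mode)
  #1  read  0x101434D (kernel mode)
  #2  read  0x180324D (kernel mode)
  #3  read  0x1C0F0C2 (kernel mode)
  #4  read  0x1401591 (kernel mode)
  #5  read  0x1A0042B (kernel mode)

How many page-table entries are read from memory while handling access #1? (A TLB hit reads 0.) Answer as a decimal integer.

Walk each access:
#0 VA=0x101434D (r,kernel):
  L0: frame=0x19 idx=8 entry=0x1D007 [P=1 RW=1 US=1 PS=0]
  L1: frame=0x1D idx=20 entry=0x1E007 [P=1 RW=1 US=1 PS=0]
  → PA=0x1E34D  (2 entries read)
#1 VA=0x101434D (r,kernel):
  TLB hit vpn=0x1014 → PA=0x1E34D
#2 VA=0x180324D (r,kernel):
  L0: frame=0x19 idx=12 entry=0x1F007 [P=1 RW=1 US=1 PS=0]
  L1: frame=0x1F idx=3 entry=0x20007 [P=1 RW=1 US=1 PS=0]
  → PA=0x2024D  (2 entries read)
#3 VA=0x1C0F0C2 (r,kernel):
  L0: frame=0x19 idx=14 entry=0x21007 [P=1 RW=1 US=1 PS=0]
  L1: frame=0x21 idx=15 entry=0x23007 [P=1 RW=1 US=1 PS=0]
  → PA=0x230C2  (2 entries read)
#4 VA=0x1401591 (r,kernel):
  L0: frame=0x19 idx=10 entry=0x25007 [P=1 RW=1 US=1 PS=0]
  L1: frame=0x25 idx=1 entry=0x26007 [P=1 RW=1 US=1 PS=0]
  → PA=0x26591  (2 entries read)
#5 VA=0x1A0042B (r,kernel):
  L0: frame=0x19 idx=13 entry=0x64000 [P=0 RW=0 US=0 PS=0]
  → PAGE_NOT_PRESENT  (1 entries read)

Entries read for #1: 0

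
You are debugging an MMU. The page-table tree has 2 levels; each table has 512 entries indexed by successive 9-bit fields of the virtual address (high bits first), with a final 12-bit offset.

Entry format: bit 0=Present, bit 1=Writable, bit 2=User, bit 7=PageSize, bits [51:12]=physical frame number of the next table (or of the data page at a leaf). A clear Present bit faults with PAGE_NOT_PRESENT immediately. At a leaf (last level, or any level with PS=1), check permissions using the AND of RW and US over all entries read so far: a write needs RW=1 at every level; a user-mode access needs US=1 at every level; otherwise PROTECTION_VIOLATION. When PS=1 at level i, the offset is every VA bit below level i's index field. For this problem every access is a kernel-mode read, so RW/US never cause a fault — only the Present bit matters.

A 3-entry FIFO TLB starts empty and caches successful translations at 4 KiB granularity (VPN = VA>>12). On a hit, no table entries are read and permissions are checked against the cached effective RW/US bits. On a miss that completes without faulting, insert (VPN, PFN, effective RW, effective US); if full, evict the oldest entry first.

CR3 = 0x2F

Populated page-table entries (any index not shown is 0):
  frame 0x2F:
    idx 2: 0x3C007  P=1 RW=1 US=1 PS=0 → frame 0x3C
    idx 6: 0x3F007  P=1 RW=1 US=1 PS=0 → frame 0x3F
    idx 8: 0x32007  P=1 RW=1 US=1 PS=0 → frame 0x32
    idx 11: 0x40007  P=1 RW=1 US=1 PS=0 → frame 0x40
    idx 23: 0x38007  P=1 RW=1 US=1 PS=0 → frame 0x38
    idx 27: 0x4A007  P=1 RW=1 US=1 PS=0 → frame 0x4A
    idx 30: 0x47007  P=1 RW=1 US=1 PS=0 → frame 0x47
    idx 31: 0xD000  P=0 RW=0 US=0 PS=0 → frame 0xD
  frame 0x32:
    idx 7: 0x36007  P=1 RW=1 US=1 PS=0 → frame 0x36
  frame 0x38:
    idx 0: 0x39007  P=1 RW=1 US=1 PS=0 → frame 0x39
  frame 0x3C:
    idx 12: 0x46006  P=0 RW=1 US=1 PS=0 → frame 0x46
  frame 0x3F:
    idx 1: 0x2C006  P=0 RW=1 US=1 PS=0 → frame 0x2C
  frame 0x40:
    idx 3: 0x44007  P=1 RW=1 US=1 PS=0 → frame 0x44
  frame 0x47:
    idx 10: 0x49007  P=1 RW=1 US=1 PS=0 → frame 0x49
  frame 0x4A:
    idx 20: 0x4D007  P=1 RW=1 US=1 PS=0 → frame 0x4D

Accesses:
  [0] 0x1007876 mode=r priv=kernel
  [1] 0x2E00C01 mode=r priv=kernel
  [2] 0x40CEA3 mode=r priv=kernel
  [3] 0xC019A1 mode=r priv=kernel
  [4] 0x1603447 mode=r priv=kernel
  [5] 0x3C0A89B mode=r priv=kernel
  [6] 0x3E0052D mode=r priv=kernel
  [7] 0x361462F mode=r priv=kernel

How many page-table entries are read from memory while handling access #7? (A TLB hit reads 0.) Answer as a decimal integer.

Trace:
#0 VA=0x1007876 (r,kernel):
  L0 @0x2F[8] → 0x32007  P=1,RW=1,US=1,PS=0
  L1 @0x32[7] → 0x36007  P=1,RW=1,US=1,PS=0
  ✓ 0x36876  — 2 lookups
#1 VA=0x2E00C01 (r,kernel):
  L0 @0x2F[23] → 0x38007  P=1,RW=1,US=1,PS=0
  L1 @0x38[0] → 0x39007  P=1,RW=1,US=1,PS=0
  ✓ 0x39C01  — 2 lookups
#2 VA=0x40CEA3 (r,kernel):
  L0 @0x2F[2] → 0x3C007  P=1,RW=1,US=1,PS=0
  L1 @0x3C[12] → 0x46006  P=0,RW=1,US=1,PS=0
  → PAGE_NOT_PRESENT  (2 entries read)
#3 VA=0xC019A1 (r,kernel):
  L0 @0x2F[6] → 0x3F007  P=1,RW=1,US=1,PS=0
  L1 @0x3F[1] → 0x2C006  P=0,RW=1,US=1,PS=0
  → PAGE_NOT_PRESENT  (2 entries read)
#4 VA=0x1603447 (r,kernel):
  L0 @0x2F[11] → 0x40007  P=1,RW=1,US=1,PS=0
  L1 @0x40[3] → 0x44007  P=1,RW=1,US=1,PS=0
  ✓ 0x44447  — 2 lookups
#5 VA=0x3C0A89B (r,kernel):
  L0 @0x2F[30] → 0x47007  P=1,RW=1,US=1,PS=0
  L1 @0x47[10] → 0x49007  P=1,RW=1,US=1,PS=0
  ✓ 0x4989B  — 2 lookups
#6 VA=0x3E0052D (r,kernel):
  L0 @0x2F[31] → 0xD000  P=0,RW=0,US=0,PS=0
  → PAGE_NOT_PRESENT  (1 entries read)
#7 VA=0x361462F (r,kernel):
  L0 @0x2F[27] → 0x4A007  P=1,RW=1,US=1,PS=0
  L1 @0x4A[20] → 0x4D007  P=1,RW=1,US=1,PS=0
  ✓ 0x4D62F  — 2 lookups

Entries read for #7: 2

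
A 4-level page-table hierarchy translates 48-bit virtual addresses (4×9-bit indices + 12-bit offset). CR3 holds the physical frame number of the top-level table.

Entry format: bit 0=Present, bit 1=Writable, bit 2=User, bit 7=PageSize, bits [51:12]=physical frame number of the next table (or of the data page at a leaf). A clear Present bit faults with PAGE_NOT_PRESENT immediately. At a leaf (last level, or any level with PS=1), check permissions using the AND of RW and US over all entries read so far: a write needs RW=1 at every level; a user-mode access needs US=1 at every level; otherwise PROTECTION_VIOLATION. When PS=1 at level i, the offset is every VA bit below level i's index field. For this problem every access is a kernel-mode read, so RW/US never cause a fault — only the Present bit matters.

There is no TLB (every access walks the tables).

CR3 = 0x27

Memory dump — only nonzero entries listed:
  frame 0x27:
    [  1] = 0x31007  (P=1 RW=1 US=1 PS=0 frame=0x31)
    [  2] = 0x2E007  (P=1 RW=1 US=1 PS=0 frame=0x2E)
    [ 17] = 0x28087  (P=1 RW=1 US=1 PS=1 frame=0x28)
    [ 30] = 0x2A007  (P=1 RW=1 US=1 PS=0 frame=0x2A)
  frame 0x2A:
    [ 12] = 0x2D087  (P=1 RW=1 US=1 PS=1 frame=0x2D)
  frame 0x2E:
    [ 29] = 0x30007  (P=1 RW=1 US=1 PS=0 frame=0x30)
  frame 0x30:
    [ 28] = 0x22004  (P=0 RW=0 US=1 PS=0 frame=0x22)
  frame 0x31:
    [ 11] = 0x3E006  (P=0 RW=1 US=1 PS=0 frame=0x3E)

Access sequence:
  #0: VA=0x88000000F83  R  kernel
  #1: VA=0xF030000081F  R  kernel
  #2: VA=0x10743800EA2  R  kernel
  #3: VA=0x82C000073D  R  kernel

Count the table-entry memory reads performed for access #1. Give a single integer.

Trace:
#0 VA=0x88000000F83 (r,kernel):
  [0] read 0x27 idx=17: raw=0x28087 flags P=1 W=1 U=1 S=1
  ⇒ phys 0x28F83 (huge @L0)  [1 reads]
#1 VA=0xF030000081F (r,kernel):
  [0] read 0x27 idx=30: raw=0x2A007 flags P=1 W=1 U=1 S=0
  [1] read 0x2A idx=12: raw=0x2D087 flags P=1 W=1 U=1 S=1
  ⇒ phys 0x2D81F (huge @L1)  [2 reads]
#2 VA=0x10743800EA2 (r,kernel):
  [0] read 0x27 idx=2: raw=0x2E007 flags P=1 W=1 U=1 S=0
  [1] read 0x2E idx=29: raw=0x30007 flags P=1 W=1 U=1 S=0
  [2] read 0x30 idx=28: raw=0x22004 flags P=0 W=0 U=1 S=0
  ✗ PAGE_NOT_PRESENT  [3 reads]
#3 VA=0x82C000073D (r,kernel):
  [0] read 0x27 idx=1: raw=0x31007 flags P=1 W=1 U=1 S=0
  [1] read 0x31 idx=11: raw=0x3E006 flags P=0 W=1 U=1 S=0
  ✗ PAGE_NOT_PRESENT  [2 reads]

Entries read for #1: 2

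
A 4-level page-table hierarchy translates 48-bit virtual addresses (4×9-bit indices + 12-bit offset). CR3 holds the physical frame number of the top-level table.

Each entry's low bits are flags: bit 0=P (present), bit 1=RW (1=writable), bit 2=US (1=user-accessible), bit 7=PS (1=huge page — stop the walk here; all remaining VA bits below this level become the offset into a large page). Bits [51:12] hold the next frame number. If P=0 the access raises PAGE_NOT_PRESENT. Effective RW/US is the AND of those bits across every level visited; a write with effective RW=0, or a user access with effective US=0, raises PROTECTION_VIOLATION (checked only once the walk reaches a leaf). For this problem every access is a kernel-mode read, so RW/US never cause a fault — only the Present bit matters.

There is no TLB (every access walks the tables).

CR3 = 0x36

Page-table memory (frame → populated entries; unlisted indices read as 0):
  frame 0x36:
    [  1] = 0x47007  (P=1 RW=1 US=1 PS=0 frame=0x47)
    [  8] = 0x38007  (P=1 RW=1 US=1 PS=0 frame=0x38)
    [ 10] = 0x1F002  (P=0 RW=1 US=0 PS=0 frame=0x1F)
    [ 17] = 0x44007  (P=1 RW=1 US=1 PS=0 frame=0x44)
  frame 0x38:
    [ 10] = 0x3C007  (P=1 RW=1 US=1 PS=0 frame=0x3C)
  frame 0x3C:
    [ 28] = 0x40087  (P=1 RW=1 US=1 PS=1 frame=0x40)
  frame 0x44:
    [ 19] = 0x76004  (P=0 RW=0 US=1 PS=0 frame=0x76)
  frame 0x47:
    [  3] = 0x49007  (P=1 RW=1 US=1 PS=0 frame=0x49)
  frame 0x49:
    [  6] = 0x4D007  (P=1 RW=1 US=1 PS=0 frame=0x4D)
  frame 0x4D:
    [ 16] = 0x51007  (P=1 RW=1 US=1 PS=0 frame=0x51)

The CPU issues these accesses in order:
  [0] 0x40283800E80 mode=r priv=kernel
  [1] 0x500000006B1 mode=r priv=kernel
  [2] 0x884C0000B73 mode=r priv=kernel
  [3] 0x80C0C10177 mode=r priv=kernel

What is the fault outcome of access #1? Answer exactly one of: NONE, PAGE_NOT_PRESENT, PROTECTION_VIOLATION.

Per-access translation:
#0 VA=0x40283800E80 (r,kernel):
  [0] read 0x36 idx=8: raw=0x38007 flags P=1 W=1 U=1 S=0
  [1] read 0x38 idx=10: raw=0x3C007 flags P=1 W=1 U=1 S=0
  [2] read 0x3C idx=28: raw=0x40087 flags P=1 W=1 U=1 S=1
  ⇒ phys 0x40E80 (huge @L2)  [3 reads]
#1 VA=0x500000006B1 (r,kernel):
  [0] read 0x36 idx=10: raw=0x1F002 flags P=0 W=1 U=0 S=0
  ⇒ fault: PAGE_NOT_PRESENT  — 1 lookups
#2 VA=0x884C0000B73 (r,kernel):
  [0] read 0x36 idx=17: raw=0x44007 flags P=1 W=1 U=1 S=0
  [1] read 0x44 idx=19: raw=0x76004 flags P=0 W=0 U=1 S=0
  ⇒ fault: PAGE_NOT_PRESENT  — 2 lookups
#3 VA=0x80C0C10177 (r,kernel):
  [0] read 0x36 idx=1: raw=0x47007 flags P=1 W=1 U=1 S=0
  [1] read 0x47 idx=3: raw=0x49007 flags P=1 W=1 U=1 S=0
  [2] read 0x49 idx=6: raw=0x4D007 flags P=1 W=1 U=1 S=0
  [3] read 0x4D idx=16: raw=0x51007 flags P=1 W=1 U=1 S=0
  ⇒ phys 0x51177  [4 reads]

Access #1 fault: PAGE_NOT_PRESENT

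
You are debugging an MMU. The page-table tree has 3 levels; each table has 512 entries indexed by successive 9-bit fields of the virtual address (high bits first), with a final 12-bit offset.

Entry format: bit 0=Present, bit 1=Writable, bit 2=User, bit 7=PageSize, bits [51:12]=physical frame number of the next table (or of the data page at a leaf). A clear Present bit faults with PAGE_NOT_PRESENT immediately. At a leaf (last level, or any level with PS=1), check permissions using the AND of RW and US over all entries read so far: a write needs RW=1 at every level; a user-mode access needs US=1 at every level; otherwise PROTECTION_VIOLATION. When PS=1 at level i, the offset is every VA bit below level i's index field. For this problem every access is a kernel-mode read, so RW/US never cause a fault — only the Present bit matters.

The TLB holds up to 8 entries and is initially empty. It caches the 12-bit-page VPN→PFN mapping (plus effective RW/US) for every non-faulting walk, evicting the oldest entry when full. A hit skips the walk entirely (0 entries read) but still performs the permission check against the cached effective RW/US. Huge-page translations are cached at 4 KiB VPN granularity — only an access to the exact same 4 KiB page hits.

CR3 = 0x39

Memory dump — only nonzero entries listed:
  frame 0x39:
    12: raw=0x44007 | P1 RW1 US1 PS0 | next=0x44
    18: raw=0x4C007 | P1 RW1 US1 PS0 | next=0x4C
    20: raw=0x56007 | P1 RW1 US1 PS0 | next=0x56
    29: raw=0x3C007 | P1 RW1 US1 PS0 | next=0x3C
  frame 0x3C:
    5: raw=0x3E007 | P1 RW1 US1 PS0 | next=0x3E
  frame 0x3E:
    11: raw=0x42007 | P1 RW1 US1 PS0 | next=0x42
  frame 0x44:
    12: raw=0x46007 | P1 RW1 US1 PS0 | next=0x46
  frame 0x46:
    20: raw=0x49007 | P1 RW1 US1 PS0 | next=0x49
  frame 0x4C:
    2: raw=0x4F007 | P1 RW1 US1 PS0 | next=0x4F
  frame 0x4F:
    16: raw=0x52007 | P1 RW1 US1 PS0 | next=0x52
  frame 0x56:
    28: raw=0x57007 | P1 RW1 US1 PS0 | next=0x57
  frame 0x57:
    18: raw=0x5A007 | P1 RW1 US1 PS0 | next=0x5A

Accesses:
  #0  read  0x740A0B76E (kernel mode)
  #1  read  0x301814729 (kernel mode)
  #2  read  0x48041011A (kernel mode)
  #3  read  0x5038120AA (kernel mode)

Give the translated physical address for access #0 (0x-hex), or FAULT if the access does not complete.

Trace:
#0 VA=0x740A0B76E (r,kernel):
  lvl0: tbl 0x39, slot 29 ⇒ 0x3C007 (P1/RW1/US1/PS0)
  lvl1: tbl 0x3C, slot 5 ⇒ 0x3E007 (P1/RW1/US1/PS0)
  lvl2: tbl 0x3E, slot 11 ⇒ 0x42007 (P1/RW1/US1/PS0)
  → PA=0x4276E  (3 entries read)
#1 VA=0x301814729 (r,kernel):
  lvl0: tbl 0x39, slot 12 ⇒ 0x44007 (P1/RW1/US1/PS0)
  lvl1: tbl 0x44, slot 12 ⇒ 0x46007 (P1/RW1/US1/PS0)
  lvl2: tbl 0x46, slot 20 ⇒ 0x49007 (P1/RW1/US1/PS0)
  → PA=0x49729  (3 entries read)
#2 VA=0x48041011A (r,kernel):
  lvl0: tbl 0x39, slot 18 ⇒ 0x4C007 (P1/RW1/US1/PS0)
  lvl1: tbl 0x4C, slot 2 ⇒ 0x4F007 (P1/RW1/US1/PS0)
  lvl2: tbl 0x4F, slot 16 ⇒ 0x52007 (P1/RW1/US1/PS0)
  → PA=0x5211A  (3 entries read)
#3 VA=0x5038120AA (r,kernel):
  lvl0: tbl 0x39, slot 20 ⇒ 0x56007 (P1/RW1/US1/PS0)
  lvl1: tbl 0x56, slot 28 ⇒ 0x57007 (P1/RW1/US1/PS0)
  lvl2: tbl 0x57, slot 18 ⇒ 0x5A007 (P1/RW1/US1/PS0)
  → PA=0x5A0AA  (3 entries read)

Access #0 PA: 0x4276E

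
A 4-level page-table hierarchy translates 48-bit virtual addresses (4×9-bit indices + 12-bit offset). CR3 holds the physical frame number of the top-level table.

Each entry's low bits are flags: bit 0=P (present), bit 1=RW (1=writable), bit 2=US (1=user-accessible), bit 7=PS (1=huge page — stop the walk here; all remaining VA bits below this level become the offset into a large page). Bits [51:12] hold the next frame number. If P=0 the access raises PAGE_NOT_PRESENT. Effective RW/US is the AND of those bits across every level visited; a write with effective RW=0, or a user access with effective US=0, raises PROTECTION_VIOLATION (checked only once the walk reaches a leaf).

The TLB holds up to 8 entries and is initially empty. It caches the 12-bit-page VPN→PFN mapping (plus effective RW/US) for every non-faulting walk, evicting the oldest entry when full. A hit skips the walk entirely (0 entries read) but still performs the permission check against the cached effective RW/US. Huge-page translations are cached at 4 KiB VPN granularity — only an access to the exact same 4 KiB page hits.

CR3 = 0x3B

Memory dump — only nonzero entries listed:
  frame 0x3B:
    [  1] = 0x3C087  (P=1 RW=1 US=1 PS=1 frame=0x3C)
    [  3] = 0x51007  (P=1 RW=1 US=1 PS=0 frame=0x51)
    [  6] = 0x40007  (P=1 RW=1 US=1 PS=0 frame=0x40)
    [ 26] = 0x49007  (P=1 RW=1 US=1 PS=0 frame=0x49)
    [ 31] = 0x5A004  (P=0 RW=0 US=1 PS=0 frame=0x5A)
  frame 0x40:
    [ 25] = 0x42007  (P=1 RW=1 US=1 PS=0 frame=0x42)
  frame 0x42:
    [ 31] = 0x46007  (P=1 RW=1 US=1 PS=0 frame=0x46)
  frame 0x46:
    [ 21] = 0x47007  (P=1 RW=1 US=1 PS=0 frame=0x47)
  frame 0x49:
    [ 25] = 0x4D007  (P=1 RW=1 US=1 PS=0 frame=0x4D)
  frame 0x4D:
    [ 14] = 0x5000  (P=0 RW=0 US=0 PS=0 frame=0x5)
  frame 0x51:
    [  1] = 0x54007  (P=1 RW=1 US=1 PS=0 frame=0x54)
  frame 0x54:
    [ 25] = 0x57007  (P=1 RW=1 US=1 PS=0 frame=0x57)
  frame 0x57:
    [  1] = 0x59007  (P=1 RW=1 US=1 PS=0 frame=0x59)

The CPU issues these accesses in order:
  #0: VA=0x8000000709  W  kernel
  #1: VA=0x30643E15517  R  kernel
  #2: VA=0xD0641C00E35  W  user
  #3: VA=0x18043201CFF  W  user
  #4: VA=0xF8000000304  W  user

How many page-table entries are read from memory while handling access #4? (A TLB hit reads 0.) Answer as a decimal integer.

Walk each access:
#0 VA=0x8000000709 (w,kernel):
  L0: frame=0x3B idx=1 entry=0x3C087 [P=1 RW=1 US=1 PS=1]
  → PA=0x3C709 (huge @L0)  (1 entries read)
#1 VA=0x30643E15517 (r,kernel):
  L0: frame=0x3B idx=6 entry=0x40007 [P=1 RW=1 US=1 PS=0]
  L1: frame=0x40 idx=25 entry=0x42007 [P=1 RW=1 US=1 PS=0]
  L2: frame=0x42 idx=31 entry=0x46007 [P=1 RW=1 US=1 PS=0]
  L3: frame=0x46 idx=21 entry=0x47007 [P=1 RW=1 US=1 PS=0]
  → PA=0x47517  (4 entries read)
#2 VA=0xD0641C00E35 (w,user):
  L0: frame=0x3B idx=26 entry=0x49007 [P=1 RW=1 US=1 PS=0]
  L1: frame=0x49 idx=25 entry=0x4D007 [P=1 RW=1 US=1 PS=0]
  L2: frame=0x4D idx=14 entry=0x5000 [P=0 RW=0 US=0 PS=0]
  ✗ PAGE_NOT_PRESENT  [3 reads]
#3 VA=0x18043201CFF (w,user):
  L0: frame=0x3B idx=3 entry=0x51007 [P=1 RW=1 US=1 PS=0]
  L1: frame=0x51 idx=1 entry=0x54007 [P=1 RW=1 US=1 PS=0]
  L2: frame=0x54 idx=25 entry=0x57007 [P=1 RW=1 US=1 PS=0]
  L3: frame=0x57 idx=1 entry=0x59007 [P=1 RW=1 US=1 PS=0]
  → PA=0x59CFF  (4 entries read)
#4 VA=0xF8000000304 (w,user):
  L0: frame=0x3B idx=31 entry=0x5A004 [P=0 RW=0 US=1 PS=0]
  ✗ PAGE_NOT_PRESENT  [1 reads]

Entries read for #4: 1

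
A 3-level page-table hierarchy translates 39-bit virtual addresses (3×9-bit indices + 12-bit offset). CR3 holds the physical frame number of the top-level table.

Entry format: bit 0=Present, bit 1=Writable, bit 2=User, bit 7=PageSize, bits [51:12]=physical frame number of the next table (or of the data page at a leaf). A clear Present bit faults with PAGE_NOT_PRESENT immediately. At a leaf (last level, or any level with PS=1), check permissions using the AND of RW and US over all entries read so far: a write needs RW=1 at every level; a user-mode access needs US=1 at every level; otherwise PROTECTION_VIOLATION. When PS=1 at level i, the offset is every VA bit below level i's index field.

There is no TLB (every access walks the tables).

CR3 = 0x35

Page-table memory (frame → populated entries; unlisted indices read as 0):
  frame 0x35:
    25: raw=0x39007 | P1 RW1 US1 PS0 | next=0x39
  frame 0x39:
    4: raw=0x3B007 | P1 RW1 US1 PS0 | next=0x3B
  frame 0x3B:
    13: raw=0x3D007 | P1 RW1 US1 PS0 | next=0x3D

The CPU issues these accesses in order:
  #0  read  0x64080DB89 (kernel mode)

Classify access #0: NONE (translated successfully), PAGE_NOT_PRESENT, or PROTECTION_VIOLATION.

Per-access translation:
#0 VA=0x64080DB89 (r,kernel):
  L0: frame=0x35 idx=25 entry=0x39007 [P=1 RW=1 US=1 PS=0]
  L1: frame=0x39 idx=4 entry=0x3B007 [P=1 RW=1 US=1 PS=0]
  L2: frame=0x3B idx=13 entry=0x3D007 [P=1 RW=1 US=1 PS=0]
  ✓ 0x3DB89  — 3 lookups

Access #0 fault: NONE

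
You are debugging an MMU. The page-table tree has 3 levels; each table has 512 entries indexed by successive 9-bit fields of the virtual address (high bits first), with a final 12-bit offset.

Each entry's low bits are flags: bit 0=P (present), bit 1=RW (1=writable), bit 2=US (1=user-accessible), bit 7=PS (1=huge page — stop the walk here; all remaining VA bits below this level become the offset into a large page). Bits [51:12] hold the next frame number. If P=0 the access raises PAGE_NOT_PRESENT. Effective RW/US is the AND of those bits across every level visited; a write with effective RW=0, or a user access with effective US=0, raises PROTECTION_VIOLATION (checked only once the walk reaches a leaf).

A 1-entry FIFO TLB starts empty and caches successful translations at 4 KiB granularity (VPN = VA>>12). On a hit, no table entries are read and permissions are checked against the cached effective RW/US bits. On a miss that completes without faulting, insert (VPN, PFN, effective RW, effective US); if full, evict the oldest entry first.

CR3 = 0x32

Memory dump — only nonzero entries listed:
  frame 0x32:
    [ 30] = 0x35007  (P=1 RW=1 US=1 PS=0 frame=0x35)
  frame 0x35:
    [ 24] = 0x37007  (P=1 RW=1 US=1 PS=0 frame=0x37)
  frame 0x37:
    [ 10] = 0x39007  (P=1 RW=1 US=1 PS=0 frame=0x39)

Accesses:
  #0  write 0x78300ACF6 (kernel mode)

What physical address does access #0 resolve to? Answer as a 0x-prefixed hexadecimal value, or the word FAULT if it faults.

Trace:
#0 VA=0x78300ACF6 (w,kernel):
  L0: frame=0x32 idx=30 entry=0x35007 [P=1 RW=1 US=1 PS=0]
  L1: frame=0x35 idx=24 entry=0x37007 [P=1 RW=1 US=1 PS=0]
  L2: frame=0x37 idx=10 entry=0x39007 [P=1 RW=1 US=1 PS=0]
  ✓ 0x39CF6  — 3 lookups

Access #0 PA: 0x39CF6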